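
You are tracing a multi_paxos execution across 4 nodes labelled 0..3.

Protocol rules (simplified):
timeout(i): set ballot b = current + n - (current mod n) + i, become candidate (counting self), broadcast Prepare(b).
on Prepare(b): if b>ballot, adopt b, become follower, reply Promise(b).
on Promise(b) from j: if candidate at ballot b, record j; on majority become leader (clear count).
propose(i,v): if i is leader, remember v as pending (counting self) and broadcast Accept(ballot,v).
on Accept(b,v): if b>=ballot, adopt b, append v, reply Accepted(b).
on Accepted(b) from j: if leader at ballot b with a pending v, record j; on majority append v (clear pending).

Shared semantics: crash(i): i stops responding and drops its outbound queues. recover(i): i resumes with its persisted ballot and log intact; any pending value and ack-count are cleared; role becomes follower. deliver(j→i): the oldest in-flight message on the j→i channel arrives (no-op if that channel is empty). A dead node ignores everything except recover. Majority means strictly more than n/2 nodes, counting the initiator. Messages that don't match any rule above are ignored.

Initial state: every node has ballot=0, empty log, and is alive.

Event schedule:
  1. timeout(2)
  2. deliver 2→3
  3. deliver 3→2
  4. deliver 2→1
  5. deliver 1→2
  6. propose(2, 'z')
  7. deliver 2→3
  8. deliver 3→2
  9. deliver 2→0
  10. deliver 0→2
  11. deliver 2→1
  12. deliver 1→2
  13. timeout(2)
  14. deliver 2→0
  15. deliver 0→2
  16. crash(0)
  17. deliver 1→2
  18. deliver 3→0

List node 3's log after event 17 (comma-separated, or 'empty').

after 1 — timeout(2): n2:cand/b6/[-]
after 2 — deliver 2→3: n3:foll/b6/[-]
after 3 — deliver 3→2: ·
after 4 — deliver 2→1: n1:foll/b6/[-]
after 5 — deliver 1→2: n2:lead/b6/[-]
after 6 — propose(2,'z'): ·
after 7 — deliver 2→3: n3:foll/b6/[z]
after 8 — deliver 3→2: ·
after 9 — deliver 2→0: n0:foll/b6/[-]
after 10 — deliver 0→2: ·
after 11 — deliver 2→1: n1:foll/b6/[z]
after 12 — deliver 1→2: n2:lead/b6/[z]
after 13 — timeout(2): n2:cand/b10/[z]
after 14 — deliver 2→0: n0:foll/b6/[z]
after 15 — deliver 0→2: ·
after 16 — crash(0): n0:✗foll/b6/[z]
after 17 — deliver 1→2: ·

z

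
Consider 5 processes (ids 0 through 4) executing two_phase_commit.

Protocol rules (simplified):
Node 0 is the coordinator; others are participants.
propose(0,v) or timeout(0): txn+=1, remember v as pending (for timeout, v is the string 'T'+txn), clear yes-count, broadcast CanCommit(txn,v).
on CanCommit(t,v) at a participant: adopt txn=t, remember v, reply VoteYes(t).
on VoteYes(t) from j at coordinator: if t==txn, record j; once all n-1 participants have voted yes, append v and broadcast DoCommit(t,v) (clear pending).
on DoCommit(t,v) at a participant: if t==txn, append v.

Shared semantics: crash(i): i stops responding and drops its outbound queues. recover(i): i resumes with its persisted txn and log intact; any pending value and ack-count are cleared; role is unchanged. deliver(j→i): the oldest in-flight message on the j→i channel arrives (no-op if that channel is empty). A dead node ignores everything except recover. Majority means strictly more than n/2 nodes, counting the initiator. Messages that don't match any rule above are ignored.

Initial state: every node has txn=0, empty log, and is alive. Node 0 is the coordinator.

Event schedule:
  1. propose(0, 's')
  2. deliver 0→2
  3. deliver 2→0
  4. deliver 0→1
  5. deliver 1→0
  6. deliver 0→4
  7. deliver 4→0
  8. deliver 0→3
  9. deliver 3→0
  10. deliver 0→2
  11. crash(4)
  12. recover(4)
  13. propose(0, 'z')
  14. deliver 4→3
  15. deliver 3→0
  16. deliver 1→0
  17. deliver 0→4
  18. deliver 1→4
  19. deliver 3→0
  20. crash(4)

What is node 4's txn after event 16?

1

step 1 propose(0,'s'): 0={coor,t=1,log=-}
step 2 deliver 0→2: 2={part,t=1,log=-}
step 3 deliver 2→0: —
step 4 deliver 0→1: 1={part,t=1,log=-}
step 5 deliver 1→0: —
step 6 deliver 0→4: 4={part,t=1,log=-}
step 7 deliver 4→0: —
step 8 deliver 0→3: 3={part,t=1,log=-}
step 9 deliver 3→0: 0={coor,t=1,log=s}
step 10 deliver 0→2: 2={part,t=1,log=s}
step 11 crash(4): 4={✗part,t=1,log=-}
step 12 recover(4): 4={part,t=1,log=-}
step 13 propose(0,'z'): 0={coor,t=2,log=s}
step 14 deliver 4→3: —
step 15 deliver 3→0: —
step 16 deliver 1→0: —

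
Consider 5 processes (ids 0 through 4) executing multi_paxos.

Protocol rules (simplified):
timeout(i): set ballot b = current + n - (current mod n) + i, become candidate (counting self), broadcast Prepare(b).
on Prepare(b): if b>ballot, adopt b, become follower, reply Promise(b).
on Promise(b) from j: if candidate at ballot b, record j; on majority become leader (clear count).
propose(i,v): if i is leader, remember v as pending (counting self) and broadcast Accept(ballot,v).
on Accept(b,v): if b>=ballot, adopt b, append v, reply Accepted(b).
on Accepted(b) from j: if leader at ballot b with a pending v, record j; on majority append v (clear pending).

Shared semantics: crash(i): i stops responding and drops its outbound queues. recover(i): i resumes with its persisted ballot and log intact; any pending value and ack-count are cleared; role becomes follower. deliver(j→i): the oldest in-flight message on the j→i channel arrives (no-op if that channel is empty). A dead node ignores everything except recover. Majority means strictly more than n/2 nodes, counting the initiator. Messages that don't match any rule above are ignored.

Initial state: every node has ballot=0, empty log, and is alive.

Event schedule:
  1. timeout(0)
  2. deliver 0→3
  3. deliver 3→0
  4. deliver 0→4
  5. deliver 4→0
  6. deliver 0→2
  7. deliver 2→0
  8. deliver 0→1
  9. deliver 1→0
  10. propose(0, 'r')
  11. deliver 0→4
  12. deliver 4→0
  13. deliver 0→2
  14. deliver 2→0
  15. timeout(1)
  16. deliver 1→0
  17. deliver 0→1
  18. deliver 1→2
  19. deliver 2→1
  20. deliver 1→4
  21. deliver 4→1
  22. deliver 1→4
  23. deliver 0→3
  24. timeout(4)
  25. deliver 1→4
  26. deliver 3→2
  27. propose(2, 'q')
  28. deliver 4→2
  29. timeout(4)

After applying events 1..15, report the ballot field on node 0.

after 1 — timeout(0): n0:cand/b5/[-]
after 2 — deliver 0→3: n3:foll/b5/[-]
after 3 — deliver 3→0: ·
after 4 — deliver 0→4: n4:foll/b5/[-]
after 5 — deliver 4→0: n0:lead/b5/[-]
after 6 — deliver 0→2: n2:foll/b5/[-]
after 7 — deliver 2→0: ·
after 8 — deliver 0→1: n1:foll/b5/[-]
after 9 — deliver 1→0: ·
after 10 — propose(0,'r'): ·
after 11 — deliver 0→4: n4:foll/b5/[r]
after 12 — deliver 4→0: ·
after 13 — deliver 0→2: n2:foll/b5/[r]
after 14 — deliver 2→0: n0:lead/b5/[r]
after 15 — timeout(1): n1:cand/b11/[-]

5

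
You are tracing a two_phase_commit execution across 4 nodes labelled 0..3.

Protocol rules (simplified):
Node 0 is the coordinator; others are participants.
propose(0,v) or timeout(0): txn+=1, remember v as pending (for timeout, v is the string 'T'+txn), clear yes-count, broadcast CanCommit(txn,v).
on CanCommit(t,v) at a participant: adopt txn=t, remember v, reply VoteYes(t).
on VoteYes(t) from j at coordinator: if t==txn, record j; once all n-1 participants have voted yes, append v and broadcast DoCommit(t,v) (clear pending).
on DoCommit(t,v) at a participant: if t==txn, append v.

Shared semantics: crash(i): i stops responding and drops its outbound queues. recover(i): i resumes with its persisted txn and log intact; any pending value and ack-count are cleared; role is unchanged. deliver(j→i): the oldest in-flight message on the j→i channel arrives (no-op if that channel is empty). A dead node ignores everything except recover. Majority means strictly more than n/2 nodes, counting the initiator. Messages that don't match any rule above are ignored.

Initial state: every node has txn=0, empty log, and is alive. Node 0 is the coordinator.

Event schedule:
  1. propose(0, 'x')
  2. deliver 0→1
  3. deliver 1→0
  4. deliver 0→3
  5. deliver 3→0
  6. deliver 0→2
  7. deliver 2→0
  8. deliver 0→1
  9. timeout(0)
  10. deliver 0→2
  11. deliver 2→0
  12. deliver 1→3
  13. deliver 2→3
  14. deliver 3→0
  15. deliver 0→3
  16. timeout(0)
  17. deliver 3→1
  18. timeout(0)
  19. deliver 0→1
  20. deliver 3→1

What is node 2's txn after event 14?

1

1. propose(0,'x'):  <0:coor t1 ->
2. deliver 0→1:  <1:part t1 ->
3. deliver 1→0:  nop
4. deliver 0→3:  <3:part t1 ->
5. deliver 3→0:  nop
6. deliver 0→2:  <2:part t1 ->
7. deliver 2→0:  <0:coor t1 x>
8. deliver 0→1:  <1:part t1 x>
9. timeout(0):  <0:coor t2 x>
10. deliver 0→2:  <2:part t1 x>
11. deliver 2→0:  nop
12. deliver 1→3:  nop
13. deliver 2→3:  nop
14. deliver 3→0:  nop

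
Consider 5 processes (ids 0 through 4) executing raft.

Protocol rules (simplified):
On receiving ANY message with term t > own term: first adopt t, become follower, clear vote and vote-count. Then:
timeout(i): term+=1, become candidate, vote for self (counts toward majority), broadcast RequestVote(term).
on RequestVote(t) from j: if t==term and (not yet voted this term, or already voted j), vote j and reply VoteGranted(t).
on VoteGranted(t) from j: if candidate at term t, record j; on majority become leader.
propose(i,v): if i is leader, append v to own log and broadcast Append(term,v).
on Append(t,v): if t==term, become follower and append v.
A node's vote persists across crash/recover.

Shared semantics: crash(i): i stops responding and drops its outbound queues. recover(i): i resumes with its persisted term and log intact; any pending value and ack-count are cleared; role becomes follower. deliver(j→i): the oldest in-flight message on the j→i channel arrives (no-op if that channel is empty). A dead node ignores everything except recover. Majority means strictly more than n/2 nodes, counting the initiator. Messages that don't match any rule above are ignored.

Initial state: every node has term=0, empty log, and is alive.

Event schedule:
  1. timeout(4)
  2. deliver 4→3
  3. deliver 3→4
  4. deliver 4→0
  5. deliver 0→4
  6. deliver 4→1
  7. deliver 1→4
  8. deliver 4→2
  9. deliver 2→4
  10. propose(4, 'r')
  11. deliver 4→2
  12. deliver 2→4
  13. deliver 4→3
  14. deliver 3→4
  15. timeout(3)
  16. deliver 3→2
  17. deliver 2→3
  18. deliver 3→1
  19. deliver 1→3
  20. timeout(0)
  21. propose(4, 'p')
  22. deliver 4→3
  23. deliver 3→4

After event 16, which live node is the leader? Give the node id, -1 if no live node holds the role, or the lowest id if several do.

4

[1] timeout(4) → N4(cand t1 [-])
[2] deliver 4→3 → N3(foll t1 [-])
[3] deliver 3→4 → ∅
[4] deliver 4→0 → N0(foll t1 [-])
[5] deliver 0→4 → N4(lead t1 [-])
[6] deliver 4→1 → N1(foll t1 [-])
[7] deliver 1→4 → ∅
[8] deliver 4→2 → N2(foll t1 [-])
[9] deliver 2→4 → ∅
[10] propose(4,'r') → N4(lead t1 [r])
[11] deliver 4→2 → N2(foll t1 [r])
[12] deliver 2→4 → ∅
[13] deliver 4→3 → N3(foll t1 [r])
[14] deliver 3→4 → ∅
[15] timeout(3) → N3(cand t2 [r])
[16] deliver 3→2 → N2(foll t2 [r])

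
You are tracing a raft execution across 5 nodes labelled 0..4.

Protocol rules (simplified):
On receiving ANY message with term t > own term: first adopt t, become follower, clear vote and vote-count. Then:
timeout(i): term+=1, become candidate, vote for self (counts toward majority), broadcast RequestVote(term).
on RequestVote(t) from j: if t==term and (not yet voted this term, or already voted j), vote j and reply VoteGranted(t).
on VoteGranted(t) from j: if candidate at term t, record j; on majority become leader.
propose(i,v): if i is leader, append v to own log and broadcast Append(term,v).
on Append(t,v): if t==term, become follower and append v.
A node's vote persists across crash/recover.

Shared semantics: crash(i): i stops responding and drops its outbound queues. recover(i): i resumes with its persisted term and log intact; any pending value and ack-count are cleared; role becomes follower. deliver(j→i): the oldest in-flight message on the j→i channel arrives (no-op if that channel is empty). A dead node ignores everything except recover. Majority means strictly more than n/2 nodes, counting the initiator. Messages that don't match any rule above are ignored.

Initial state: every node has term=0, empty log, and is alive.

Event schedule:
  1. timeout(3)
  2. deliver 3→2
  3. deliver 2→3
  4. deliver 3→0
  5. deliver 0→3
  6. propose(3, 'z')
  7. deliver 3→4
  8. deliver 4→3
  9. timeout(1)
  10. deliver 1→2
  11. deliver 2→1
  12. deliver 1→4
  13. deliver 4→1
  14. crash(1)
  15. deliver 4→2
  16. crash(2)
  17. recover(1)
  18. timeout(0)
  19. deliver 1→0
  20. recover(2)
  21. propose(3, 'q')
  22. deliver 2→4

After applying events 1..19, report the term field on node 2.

1. timeout(3):  <3:cand t1 ->
2. deliver 3→2:  <2:foll t1 ->
3. deliver 2→3:  nop
4. deliver 3→0:  <0:foll t1 ->
5. deliver 0→3:  <3:lead t1 ->
6. propose(3,'z'):  <3:lead t1 z>
7. deliver 3→4:  <4:foll t1 ->
8. deliver 4→3:  nop
9. timeout(1):  <1:cand t1 ->
10. deliver 1→2:  nop
11. deliver 2→1:  nop
12. deliver 1→4:  nop
13. deliver 4→1:  nop
14. crash(1):  <1:✗cand t1 ->
15. deliver 4→2:  nop
16. crash(2):  <2:✗foll t1 ->
17. recover(1):  <1:foll t1 ->
18. timeout(0):  <0:cand t2 ->
19. deliver 1→0:  nop

1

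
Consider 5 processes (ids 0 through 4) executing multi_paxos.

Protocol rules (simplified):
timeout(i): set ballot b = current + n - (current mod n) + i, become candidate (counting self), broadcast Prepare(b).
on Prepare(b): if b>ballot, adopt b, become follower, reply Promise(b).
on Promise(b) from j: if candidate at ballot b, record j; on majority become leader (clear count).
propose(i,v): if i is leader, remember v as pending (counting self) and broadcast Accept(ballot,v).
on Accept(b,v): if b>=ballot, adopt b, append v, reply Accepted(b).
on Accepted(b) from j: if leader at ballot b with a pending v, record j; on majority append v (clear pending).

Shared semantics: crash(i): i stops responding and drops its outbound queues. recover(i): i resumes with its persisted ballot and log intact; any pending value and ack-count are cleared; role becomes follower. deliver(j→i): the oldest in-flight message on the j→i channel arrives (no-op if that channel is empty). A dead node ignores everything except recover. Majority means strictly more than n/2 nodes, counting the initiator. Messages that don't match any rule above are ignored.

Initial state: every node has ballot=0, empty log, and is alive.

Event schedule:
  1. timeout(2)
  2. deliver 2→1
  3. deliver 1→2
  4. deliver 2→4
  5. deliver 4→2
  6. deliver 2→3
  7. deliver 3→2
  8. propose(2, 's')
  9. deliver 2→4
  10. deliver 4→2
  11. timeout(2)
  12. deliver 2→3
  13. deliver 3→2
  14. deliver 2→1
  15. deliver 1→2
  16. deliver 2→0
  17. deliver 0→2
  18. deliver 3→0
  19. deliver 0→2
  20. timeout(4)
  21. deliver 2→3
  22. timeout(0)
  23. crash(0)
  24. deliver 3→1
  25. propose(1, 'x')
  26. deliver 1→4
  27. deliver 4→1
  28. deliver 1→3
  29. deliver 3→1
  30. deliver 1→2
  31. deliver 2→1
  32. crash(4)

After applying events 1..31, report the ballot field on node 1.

e1 timeout(2): 2[cand,b=7,-]
e2 deliver 2→1: 1[foll,b=7,-]
e3 deliver 1→2: ·
e4 deliver 2→4: 4[foll,b=7,-]
e5 deliver 4→2: 2[lead,b=7,-]
e6 deliver 2→3: 3[foll,b=7,-]
e7 deliver 3→2: ·
e8 propose(2,'s'): ·
e9 deliver 2→4: 4[foll,b=7,s]
e10 deliver 4→2: ·
e11 timeout(2): 2[cand,b=12,-]
e12 deliver 2→3: 3[foll,b=7,s]
e13 deliver 3→2: ·
e14 deliver 2→1: 1[foll,b=7,s]
e15 deliver 1→2: ·
e16 deliver 2→0: 0[foll,b=7,-]
e17 deliver 0→2: ·
e18 deliver 3→0: ·
e19 deliver 0→2: ·
e20 timeout(4): 4[cand,b=14,s]
e21 deliver 2→3: 3[foll,b=12,s]
e22 timeout(0): 0[cand,b=10,-]
e23 crash(0): 0[✗cand,b=10,-]
e24 deliver 3→1: ·
e25 propose(1,'x'): ·
e26 deliver 1→4: ·
e27 deliver 4→1: 1[foll,b=14,s]
e28 deliver 1→3: ·
e29 deliver 3→1: ·
e30 deliver 1→2: ·
e31 deliver 2→1: ·

14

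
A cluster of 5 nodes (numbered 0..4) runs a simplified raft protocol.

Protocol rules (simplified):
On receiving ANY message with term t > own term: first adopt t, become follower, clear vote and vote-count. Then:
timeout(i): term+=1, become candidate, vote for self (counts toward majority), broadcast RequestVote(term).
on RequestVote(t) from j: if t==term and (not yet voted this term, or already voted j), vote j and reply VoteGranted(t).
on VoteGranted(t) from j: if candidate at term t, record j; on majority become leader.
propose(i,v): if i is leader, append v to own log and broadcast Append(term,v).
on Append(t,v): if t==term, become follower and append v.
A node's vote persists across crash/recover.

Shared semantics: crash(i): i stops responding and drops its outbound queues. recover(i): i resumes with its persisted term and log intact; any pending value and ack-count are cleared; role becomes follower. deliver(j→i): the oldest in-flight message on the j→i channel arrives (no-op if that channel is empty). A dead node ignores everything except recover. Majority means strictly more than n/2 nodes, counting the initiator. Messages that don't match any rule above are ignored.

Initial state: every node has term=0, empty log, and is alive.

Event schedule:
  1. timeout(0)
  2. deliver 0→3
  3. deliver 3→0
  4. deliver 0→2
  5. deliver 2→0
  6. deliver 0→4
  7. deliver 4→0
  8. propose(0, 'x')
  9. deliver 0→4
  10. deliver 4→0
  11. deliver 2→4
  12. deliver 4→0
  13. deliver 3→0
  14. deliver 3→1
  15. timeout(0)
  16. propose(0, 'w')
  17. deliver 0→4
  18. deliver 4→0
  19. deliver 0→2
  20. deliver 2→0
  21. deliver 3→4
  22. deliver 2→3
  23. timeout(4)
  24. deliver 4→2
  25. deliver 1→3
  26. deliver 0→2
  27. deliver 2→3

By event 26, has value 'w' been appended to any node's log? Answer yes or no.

1. timeout(0):  <0:cand t1 ->
2. deliver 0→3:  <3:foll t1 ->
3. deliver 3→0:  nop
4. deliver 0→2:  <2:foll t1 ->
5. deliver 2→0:  <0:lead t1 ->
6. deliver 0→4:  <4:foll t1 ->
7. deliver 4→0:  nop
8. propose(0,'x'):  <0:lead t1 x>
9. deliver 0→4:  <4:foll t1 x>
10. deliver 4→0:  nop
11. deliver 2→4:  nop
12. deliver 4→0:  nop
13. deliver 3→0:  nop
14. deliver 3→1:  nop
15. timeout(0):  <0:cand t2 x>
16. propose(0,'w'):  nop
17. deliver 0→4:  <4:foll t2 x>
18. deliver 4→0:  nop
19. deliver 0→2:  <2:foll t1 x>
20. deliver 2→0:  nop
21. deliver 3→4:  nop
22. deliver 2→3:  nop
23. timeout(4):  <4:cand t3 x>
24. deliver 4→2:  <2:foll t3 x>
25. deliver 1→3:  nop
26. deliver 0→2:  nop

no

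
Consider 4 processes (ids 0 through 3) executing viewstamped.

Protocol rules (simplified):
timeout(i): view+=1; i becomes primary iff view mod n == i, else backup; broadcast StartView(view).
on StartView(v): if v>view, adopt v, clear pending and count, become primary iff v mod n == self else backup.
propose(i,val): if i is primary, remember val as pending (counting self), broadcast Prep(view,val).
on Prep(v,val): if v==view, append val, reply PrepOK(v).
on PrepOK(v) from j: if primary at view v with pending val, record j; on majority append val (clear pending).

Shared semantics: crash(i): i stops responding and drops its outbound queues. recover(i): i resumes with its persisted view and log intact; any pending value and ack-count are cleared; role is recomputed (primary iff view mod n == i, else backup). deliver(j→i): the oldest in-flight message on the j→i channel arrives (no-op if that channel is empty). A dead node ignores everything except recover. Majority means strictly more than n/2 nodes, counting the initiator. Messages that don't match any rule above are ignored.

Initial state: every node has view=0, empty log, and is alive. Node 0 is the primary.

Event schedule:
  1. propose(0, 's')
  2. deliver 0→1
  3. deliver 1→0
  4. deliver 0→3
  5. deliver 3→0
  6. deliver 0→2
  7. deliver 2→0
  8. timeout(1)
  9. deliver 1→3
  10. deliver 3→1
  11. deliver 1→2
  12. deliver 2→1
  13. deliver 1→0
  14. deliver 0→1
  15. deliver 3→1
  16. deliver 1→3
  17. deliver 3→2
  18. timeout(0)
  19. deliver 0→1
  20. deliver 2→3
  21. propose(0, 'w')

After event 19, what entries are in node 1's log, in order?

s

step 1 propose(0,'s'): —
step 2 deliver 0→1: 1={back,v=0,log=s}
step 3 deliver 1→0: —
step 4 deliver 0→3: 3={back,v=0,log=s}
step 5 deliver 3→0: 0={prim,v=0,log=s}
step 6 deliver 0→2: 2={back,v=0,log=s}
step 7 deliver 2→0: —
step 8 timeout(1): 1={prim,v=1,log=s}
step 9 deliver 1→3: 3={back,v=1,log=s}
step 10 deliver 3→1: —
step 11 deliver 1→2: 2={back,v=1,log=s}
step 12 deliver 2→1: —
step 13 deliver 1→0: 0={back,v=1,log=s}
step 14 deliver 0→1: —
step 15 deliver 3→1: —
step 16 deliver 1→3: —
step 17 deliver 3→2: —
step 18 timeout(0): 0={back,v=2,log=s}
step 19 deliver 0→1: 1={back,v=2,log=s}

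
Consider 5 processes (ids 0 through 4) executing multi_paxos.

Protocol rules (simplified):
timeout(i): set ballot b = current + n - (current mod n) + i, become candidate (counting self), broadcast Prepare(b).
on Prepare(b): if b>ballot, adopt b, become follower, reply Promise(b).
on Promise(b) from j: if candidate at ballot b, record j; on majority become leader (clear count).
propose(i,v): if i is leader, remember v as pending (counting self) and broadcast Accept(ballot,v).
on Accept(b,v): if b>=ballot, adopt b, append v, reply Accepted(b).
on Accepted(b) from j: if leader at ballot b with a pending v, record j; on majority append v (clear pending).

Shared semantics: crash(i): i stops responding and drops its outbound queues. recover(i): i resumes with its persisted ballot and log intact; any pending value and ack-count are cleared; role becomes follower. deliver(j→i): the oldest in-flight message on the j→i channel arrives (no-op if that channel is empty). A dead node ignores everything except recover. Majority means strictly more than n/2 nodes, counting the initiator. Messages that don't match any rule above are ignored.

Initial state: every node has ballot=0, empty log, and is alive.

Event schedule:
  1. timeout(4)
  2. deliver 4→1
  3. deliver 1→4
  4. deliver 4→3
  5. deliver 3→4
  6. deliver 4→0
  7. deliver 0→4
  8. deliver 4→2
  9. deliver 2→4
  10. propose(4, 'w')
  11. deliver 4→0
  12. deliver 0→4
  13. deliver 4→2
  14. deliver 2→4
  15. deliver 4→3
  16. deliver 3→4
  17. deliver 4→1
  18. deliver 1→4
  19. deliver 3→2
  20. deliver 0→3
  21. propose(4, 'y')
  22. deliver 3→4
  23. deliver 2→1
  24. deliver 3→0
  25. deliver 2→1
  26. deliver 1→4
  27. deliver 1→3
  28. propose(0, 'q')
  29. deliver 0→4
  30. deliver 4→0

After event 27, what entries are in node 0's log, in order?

w

e1 timeout(4): 4[cand,b=9,-]
e2 deliver 4→1: 1[foll,b=9,-]
e3 deliver 1→4: ·
e4 deliver 4→3: 3[foll,b=9,-]
e5 deliver 3→4: 4[lead,b=9,-]
e6 deliver 4→0: 0[foll,b=9,-]
e7 deliver 0→4: ·
e8 deliver 4→2: 2[foll,b=9,-]
e9 deliver 2→4: ·
e10 propose(4,'w'): ·
e11 deliver 4→0: 0[foll,b=9,w]
e12 deliver 0→4: ·
e13 deliver 4→2: 2[foll,b=9,w]
e14 deliver 2→4: 4[lead,b=9,w]
e15 deliver 4→3: 3[foll,b=9,w]
e16 deliver 3→4: ·
e17 deliver 4→1: 1[foll,b=9,w]
e18 deliver 1→4: ·
e19 deliver 3→2: ·
e20 deliver 0→3: ·
e21 propose(4,'y'): ·
e22 deliver 3→4: ·
e23 deliver 2→1: ·
e24 deliver 3→0: ·
e25 deliver 2→1: ·
e26 deliver 1→4: ·
e27 deliver 1→3: ·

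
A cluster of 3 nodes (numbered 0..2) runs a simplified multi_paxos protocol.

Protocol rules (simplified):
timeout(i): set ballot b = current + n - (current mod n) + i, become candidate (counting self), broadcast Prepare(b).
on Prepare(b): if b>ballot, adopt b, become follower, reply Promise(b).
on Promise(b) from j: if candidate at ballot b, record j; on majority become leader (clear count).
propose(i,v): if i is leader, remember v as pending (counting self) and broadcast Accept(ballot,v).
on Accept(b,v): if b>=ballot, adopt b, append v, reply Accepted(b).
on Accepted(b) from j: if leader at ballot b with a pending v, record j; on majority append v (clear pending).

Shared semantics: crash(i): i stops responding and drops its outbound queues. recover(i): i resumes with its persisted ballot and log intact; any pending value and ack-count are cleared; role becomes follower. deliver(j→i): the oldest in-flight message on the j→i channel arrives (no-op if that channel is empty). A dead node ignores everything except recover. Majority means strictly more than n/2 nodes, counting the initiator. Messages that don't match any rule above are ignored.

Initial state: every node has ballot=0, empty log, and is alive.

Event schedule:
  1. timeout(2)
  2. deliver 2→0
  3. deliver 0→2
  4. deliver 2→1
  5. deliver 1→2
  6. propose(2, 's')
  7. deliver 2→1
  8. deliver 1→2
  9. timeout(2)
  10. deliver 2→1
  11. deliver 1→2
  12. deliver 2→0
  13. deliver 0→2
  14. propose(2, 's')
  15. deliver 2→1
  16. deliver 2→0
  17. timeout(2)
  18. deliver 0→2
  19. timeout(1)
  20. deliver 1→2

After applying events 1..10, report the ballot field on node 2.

8

[1] timeout(2) → N2(cand b5 [-])
[2] deliver 2→0 → N0(foll b5 [-])
[3] deliver 0→2 → N2(lead b5 [-])
[4] deliver 2→1 → N1(foll b5 [-])
[5] deliver 1→2 → ∅
[6] propose(2,'s') → ∅
[7] deliver 2→1 → N1(foll b5 [s])
[8] deliver 1→2 → N2(lead b5 [s])
[9] timeout(2) → N2(cand b8 [s])
[10] deliver 2→1 → N1(foll b8 [s])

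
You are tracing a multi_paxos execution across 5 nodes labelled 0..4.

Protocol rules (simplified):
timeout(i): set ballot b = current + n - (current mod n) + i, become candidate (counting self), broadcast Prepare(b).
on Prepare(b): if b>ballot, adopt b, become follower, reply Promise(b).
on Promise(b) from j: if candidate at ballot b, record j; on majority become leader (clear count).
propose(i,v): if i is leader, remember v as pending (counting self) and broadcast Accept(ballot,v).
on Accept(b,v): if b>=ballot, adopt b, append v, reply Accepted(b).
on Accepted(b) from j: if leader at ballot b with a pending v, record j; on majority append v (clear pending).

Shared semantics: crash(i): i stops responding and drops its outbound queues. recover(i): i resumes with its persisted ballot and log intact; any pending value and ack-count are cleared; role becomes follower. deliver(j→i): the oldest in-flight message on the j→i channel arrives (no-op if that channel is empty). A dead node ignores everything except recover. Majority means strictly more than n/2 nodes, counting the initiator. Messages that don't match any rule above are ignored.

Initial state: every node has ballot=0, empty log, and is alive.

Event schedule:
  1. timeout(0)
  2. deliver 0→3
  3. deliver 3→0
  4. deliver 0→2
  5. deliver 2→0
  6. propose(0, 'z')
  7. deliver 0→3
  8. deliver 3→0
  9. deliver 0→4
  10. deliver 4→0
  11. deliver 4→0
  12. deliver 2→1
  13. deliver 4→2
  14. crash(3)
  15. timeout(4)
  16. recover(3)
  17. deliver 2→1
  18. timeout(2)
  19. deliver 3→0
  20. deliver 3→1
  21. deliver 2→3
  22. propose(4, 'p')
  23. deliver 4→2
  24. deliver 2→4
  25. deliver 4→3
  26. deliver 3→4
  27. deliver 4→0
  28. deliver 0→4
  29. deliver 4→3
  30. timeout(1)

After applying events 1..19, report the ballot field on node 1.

0

e1 timeout(0): 0[cand,b=5,-]
e2 deliver 0→3: 3[foll,b=5,-]
e3 deliver 3→0: ·
e4 deliver 0→2: 2[foll,b=5,-]
e5 deliver 2→0: 0[lead,b=5,-]
e6 propose(0,'z'): ·
e7 deliver 0→3: 3[foll,b=5,z]
e8 deliver 3→0: ·
e9 deliver 0→4: 4[foll,b=5,-]
e10 deliver 4→0: ·
e11 deliver 4→0: ·
e12 deliver 2→1: ·
e13 deliver 4→2: ·
e14 crash(3): 3[✗foll,b=5,z]
e15 timeout(4): 4[cand,b=14,-]
e16 recover(3): 3[foll,b=5,z]
e17 deliver 2→1: ·
e18 timeout(2): 2[cand,b=12,-]
e19 deliver 3→0: ·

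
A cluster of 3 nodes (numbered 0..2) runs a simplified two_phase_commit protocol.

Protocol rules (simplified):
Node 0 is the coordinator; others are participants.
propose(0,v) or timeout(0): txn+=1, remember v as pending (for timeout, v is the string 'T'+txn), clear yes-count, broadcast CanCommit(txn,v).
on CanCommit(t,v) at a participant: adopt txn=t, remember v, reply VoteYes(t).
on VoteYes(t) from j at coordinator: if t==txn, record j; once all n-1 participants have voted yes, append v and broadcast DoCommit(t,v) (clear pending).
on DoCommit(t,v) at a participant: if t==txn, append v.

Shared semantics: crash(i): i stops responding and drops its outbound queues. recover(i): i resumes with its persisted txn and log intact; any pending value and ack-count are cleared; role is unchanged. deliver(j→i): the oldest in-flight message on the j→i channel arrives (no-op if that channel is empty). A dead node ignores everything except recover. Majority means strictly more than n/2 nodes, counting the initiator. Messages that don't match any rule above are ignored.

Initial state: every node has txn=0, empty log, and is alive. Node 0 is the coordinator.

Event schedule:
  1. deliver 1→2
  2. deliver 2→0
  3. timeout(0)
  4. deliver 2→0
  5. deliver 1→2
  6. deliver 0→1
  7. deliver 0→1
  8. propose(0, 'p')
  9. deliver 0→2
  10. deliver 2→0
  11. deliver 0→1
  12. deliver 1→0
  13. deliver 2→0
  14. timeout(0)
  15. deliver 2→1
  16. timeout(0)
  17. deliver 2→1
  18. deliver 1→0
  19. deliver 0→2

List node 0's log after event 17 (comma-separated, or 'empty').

empty

after 1 — deliver 1→2: ·
after 2 — deliver 2→0: ·
after 3 — timeout(0): n0:coor/t1/[-]
after 4 — deliver 2→0: ·
after 5 — deliver 1→2: ·
after 6 — deliver 0→1: n1:part/t1/[-]
after 7 — deliver 0→1: ·
after 8 — propose(0,'p'): n0:coor/t2/[-]
after 9 — deliver 0→2: n2:part/t1/[-]
after 10 — deliver 2→0: ·
after 11 — deliver 0→1: n1:part/t2/[-]
after 12 — deliver 1→0: ·
after 13 — deliver 2→0: ·
after 14 — timeout(0): n0:coor/t3/[-]
after 15 — deliver 2→1: ·
after 16 — timeout(0): n0:coor/t4/[-]
after 17 — deliver 2→1: ·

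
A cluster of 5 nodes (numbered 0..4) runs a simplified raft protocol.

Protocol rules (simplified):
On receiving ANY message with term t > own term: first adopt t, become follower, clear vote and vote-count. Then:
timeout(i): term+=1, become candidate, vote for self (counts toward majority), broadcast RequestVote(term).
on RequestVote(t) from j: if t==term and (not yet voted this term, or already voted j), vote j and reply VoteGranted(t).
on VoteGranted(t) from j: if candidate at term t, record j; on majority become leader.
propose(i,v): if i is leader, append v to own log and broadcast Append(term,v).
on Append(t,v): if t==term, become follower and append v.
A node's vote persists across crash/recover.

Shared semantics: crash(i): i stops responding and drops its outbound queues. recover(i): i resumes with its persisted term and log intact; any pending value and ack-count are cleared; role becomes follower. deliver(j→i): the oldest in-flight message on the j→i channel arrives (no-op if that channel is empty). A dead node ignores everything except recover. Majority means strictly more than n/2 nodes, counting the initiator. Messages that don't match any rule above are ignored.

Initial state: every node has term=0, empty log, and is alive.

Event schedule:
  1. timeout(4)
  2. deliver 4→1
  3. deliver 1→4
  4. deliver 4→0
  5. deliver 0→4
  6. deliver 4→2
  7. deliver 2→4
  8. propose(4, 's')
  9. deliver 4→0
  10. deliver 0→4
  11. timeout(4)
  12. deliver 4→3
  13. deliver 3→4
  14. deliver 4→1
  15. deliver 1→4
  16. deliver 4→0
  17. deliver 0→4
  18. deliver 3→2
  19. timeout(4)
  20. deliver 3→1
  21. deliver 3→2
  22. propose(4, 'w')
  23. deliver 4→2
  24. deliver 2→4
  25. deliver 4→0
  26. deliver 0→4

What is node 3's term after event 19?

1

1. timeout(4):  <4:cand t1 ->
2. deliver 4→1:  <1:foll t1 ->
3. deliver 1→4:  nop
4. deliver 4→0:  <0:foll t1 ->
5. deliver 0→4:  <4:lead t1 ->
6. deliver 4→2:  <2:foll t1 ->
7. deliver 2→4:  nop
8. propose(4,'s'):  <4:lead t1 s>
9. deliver 4→0:  <0:foll t1 s>
10. deliver 0→4:  nop
11. timeout(4):  <4:cand t2 s>
12. deliver 4→3:  <3:foll t1 ->
13. deliver 3→4:  nop
14. deliver 4→1:  <1:foll t1 s>
15. deliver 1→4:  nop
16. deliver 4→0:  <0:foll t2 s>
17. deliver 0→4:  nop
18. deliver 3→2:  nop
19. timeout(4):  <4:cand t3 s>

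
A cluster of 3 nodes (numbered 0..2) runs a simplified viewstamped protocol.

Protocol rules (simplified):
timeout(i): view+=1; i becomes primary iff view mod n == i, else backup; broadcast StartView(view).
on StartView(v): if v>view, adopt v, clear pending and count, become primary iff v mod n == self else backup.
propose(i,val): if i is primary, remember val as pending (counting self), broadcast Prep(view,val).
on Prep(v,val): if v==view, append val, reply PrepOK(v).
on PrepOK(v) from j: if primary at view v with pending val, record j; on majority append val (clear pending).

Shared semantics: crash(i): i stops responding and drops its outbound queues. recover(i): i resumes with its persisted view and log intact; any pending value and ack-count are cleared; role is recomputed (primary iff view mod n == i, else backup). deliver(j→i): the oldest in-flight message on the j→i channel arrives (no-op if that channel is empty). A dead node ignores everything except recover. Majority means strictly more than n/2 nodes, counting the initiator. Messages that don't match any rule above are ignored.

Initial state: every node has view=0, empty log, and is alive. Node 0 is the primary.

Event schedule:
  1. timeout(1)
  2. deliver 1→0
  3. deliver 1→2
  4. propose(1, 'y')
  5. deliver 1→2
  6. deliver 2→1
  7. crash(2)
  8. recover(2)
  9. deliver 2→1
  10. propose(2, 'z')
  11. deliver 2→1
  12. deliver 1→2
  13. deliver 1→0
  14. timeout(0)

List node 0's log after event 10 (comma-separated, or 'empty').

step 1 timeout(1): 1={prim,v=1,log=-}
step 2 deliver 1→0: 0={back,v=1,log=-}
step 3 deliver 1→2: 2={back,v=1,log=-}
step 4 propose(1,'y'): —
step 5 deliver 1→2: 2={back,v=1,log=y}
step 6 deliver 2→1: 1={prim,v=1,log=y}
step 7 crash(2): 2={✗back,v=1,log=y}
step 8 recover(2): 2={back,v=1,log=y}
step 9 deliver 2→1: —
step 10 propose(2,'z'): —

empty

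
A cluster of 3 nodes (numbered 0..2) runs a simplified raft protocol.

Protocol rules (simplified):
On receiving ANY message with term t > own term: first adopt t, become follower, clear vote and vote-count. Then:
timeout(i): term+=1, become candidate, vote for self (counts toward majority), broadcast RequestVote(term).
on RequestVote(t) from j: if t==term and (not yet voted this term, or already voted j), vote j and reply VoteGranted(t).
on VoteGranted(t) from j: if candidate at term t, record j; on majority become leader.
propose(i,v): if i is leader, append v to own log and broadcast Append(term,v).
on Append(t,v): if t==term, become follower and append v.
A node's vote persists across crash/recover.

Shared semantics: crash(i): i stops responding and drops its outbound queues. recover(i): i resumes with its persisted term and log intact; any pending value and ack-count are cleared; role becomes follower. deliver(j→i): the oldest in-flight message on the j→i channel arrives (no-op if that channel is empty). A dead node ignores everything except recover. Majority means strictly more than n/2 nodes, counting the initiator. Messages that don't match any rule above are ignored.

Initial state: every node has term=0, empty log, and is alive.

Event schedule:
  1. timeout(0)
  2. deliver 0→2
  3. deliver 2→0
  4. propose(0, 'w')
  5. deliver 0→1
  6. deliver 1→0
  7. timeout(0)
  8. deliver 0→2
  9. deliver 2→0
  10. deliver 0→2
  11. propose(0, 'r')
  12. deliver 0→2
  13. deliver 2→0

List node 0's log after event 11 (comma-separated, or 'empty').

w

[1] timeout(0) → N0(cand t1 [-])
[2] deliver 0→2 → N2(foll t1 [-])
[3] deliver 2→0 → N0(lead t1 [-])
[4] propose(0,'w') → N0(lead t1 [w])
[5] deliver 0→1 → N1(foll t1 [-])
[6] deliver 1→0 → ∅
[7] timeout(0) → N0(cand t2 [w])
[8] deliver 0→2 → N2(foll t1 [w])
[9] deliver 2→0 → ∅
[10] deliver 0→2 → N2(foll t2 [w])
[11] propose(0,'r') → ∅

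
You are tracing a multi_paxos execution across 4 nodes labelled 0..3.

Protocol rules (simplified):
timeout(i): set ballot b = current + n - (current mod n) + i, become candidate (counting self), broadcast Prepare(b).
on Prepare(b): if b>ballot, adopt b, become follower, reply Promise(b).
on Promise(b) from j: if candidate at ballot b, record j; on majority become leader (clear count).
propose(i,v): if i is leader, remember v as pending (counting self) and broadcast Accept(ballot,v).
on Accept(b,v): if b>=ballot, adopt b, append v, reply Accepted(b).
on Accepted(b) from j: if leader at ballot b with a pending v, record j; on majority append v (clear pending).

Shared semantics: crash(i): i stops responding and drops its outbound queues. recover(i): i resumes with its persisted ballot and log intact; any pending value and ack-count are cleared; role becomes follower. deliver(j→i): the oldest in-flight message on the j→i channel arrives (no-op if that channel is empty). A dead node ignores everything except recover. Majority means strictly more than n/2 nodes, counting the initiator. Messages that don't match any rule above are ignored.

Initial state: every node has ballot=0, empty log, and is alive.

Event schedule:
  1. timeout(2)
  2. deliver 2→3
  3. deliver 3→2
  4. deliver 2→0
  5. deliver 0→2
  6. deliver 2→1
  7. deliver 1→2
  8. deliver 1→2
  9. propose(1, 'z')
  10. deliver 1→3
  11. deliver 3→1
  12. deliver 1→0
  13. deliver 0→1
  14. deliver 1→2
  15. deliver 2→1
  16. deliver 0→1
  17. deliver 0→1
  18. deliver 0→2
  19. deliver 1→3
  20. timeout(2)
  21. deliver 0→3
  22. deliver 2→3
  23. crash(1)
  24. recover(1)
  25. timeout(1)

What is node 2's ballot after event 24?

1. timeout(2):  <2:cand b6 ->
2. deliver 2→3:  <3:foll b6 ->
3. deliver 3→2:  nop
4. deliver 2→0:  <0:foll b6 ->
5. deliver 0→2:  <2:lead b6 ->
6. deliver 2→1:  <1:foll b6 ->
7. deliver 1→2:  nop
8. deliver 1→2:  nop
9. propose(1,'z'):  nop
10. deliver 1→3:  nop
11. deliver 3→1:  nop
12. deliver 1→0:  nop
13. deliver 0→1:  nop
14. deliver 1→2:  nop
15. deliver 2→1:  nop
16. deliver 0→1:  nop
17. deliver 0→1:  nop
18. deliver 0→2:  nop
19. deliver 1→3:  nop
20. timeout(2):  <2:cand b10 ->
21. deliver 0→3:  nop
22. deliver 2→3:  <3:foll b10 ->
23. crash(1):  <1:✗foll b6 ->
24. recover(1):  <1:foll b6 ->

10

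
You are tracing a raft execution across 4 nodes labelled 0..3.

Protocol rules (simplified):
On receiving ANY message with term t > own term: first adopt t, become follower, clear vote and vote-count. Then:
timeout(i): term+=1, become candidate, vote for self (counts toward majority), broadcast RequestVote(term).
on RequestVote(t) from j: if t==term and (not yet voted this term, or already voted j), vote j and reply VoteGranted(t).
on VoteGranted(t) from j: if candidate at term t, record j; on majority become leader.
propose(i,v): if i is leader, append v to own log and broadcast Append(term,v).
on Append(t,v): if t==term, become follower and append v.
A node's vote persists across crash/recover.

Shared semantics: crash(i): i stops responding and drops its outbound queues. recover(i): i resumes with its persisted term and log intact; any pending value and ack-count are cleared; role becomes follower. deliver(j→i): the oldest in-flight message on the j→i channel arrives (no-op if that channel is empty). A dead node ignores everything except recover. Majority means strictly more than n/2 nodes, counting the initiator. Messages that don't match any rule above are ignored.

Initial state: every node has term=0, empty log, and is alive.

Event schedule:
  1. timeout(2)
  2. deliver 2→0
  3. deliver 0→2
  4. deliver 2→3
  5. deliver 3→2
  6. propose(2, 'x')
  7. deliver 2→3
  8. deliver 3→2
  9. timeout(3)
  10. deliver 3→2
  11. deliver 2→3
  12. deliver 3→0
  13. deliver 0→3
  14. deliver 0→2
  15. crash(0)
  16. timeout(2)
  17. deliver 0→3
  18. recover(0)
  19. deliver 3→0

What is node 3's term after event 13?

after 1 — timeout(2): n2:cand/t1/[-]
after 2 — deliver 2→0: n0:foll/t1/[-]
after 3 — deliver 0→2: ·
after 4 — deliver 2→3: n3:foll/t1/[-]
after 5 — deliver 3→2: n2:lead/t1/[-]
after 6 — propose(2,'x'): n2:lead/t1/[x]
after 7 — deliver 2→3: n3:foll/t1/[x]
after 8 — deliver 3→2: ·
after 9 — timeout(3): n3:cand/t2/[x]
after 10 — deliver 3→2: n2:foll/t2/[x]
after 11 — deliver 2→3: ·
after 12 — deliver 3→0: n0:foll/t2/[-]
after 13 — deliver 0→3: n3:lead/t2/[x]

2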